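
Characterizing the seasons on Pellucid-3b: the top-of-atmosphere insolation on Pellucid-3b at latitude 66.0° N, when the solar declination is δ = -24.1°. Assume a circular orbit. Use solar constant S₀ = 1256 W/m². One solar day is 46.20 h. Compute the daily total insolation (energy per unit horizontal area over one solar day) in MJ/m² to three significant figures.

0.00 MJ/m²

cos H₀ = −tan(+66.0°) tan(-24.100°) = 1.0047 ≥ 1 ⇒ polar night, H₀ = 0 and Q̄ = 0.
Daily total = Q̄ × 46.20 h × 3600 s/h = 0.00 MJ/m².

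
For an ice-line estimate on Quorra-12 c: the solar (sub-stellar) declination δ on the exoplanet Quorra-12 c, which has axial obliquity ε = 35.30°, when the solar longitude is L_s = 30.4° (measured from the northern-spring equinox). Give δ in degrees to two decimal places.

sin δ = sin ε · sin L_s = sin 35.30° × sin 30.4° = 0.292415.
δ = arcsin(0.292415) = +17.00°.

δ = +17.00°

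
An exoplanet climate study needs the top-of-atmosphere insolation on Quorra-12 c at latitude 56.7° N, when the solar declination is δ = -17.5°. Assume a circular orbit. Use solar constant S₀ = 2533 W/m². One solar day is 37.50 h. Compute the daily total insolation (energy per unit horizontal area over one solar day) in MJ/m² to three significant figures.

20.7 MJ/m²

cos H₀ = −tan(+56.7°) tan(-17.500°) = 0.4800, H₀ = 1.0701 rad.
Bracket: H₀ sin φ sin δ + cos φ cos δ sin H₀ = 1.0701×0.83581×-0.30071 + 0.54902×0.95372×0.87727 = -0.268955 + 0.459349 = 0.190394.
Q̄ = (S₀/π) × [bracket] = (2533/π) × 0.190394 = 153.51 W/m².
Daily total = Q̄ × 37.50 h × 3600 s/h = 153.51 × 37.50 × 3600 / 10⁶ = 20.72 MJ/m².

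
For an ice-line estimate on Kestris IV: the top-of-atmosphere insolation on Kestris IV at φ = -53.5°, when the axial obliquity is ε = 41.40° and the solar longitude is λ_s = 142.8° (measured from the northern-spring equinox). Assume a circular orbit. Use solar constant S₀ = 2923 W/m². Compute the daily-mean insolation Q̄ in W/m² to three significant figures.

Q̄ ≈ 129 W/m²

Solar declination: sin δ = sin ε · sin λ_s = sin 41.40° × sin 142.8° = 0.39983, so δ = +23.567°.
cos H₀ = −tan(-53.5°) tan(+23.567°) = 0.5895, H₀ = 0.9403 rad.
Bracket: H₀ sin φ sin δ + cos φ cos δ sin H₀ = 0.9403×-0.80386×0.39983 + 0.59482×0.91659×0.80776 = -0.302219 + 0.440396 = 0.138177.
Q̄ = (S₀/π) × [bracket] = (2923/π) × 0.138177 = 128.6 W/m².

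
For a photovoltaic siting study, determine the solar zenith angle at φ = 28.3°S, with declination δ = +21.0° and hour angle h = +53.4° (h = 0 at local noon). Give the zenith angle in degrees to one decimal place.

cos θ_z = sin φ sin δ + cos φ cos δ cos h = -0.169898 + 0.490095 = 0.320197.
θ_z = arccos(0.320197) = 71.3°.

θ_z = 71.3°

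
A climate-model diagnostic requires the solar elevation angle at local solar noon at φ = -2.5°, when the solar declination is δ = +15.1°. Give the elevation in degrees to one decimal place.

At local noon the hour angle is zero, so the zenith angle equals |φ − δ| = |-2.5° − (+15.100°)| = 17.600°.
Elevation = 90° − 17.600° = 72.4°.

72.4°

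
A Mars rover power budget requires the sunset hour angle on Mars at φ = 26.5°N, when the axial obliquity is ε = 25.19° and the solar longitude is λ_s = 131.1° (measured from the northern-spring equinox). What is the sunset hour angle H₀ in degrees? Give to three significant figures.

H₀ = 99.7°

Solar declination: sin δ = sin ε · sin λ_s = sin 25.19° × sin 131.1° = 0.32073, so δ = +18.707°.
cos H₀ = −tan φ · tan δ = −tan(+26.5°) × tan(+18.707°) = -0.1688, so H₀ = 1.7404 rad = 99.72°.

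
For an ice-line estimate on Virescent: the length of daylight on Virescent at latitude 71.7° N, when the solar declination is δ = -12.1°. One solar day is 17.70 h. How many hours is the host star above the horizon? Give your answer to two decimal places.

cos H₀ = −tan φ · tan δ = −tan(+71.7°) × tan(-12.100°) = 0.6482, so H₀ = 0.8655 rad = 49.59°.
Daylight = 2H₀/(2π) × 17.70 h = (0.8655/π) × 17.70 = 4.88 h.

4.88 h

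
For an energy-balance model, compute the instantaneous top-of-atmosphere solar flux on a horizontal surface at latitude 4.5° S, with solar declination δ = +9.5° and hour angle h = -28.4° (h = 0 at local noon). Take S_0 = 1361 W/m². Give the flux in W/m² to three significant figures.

cos θ_z = sin ϕ sin δ + cos ϕ cos δ cos h = -0.012949 + 0.864910 = 0.851961.
Flux = S_0 · cos θ_z = 1361 × 0.851961 = 1160 W/m².

1.16e+03 W/m²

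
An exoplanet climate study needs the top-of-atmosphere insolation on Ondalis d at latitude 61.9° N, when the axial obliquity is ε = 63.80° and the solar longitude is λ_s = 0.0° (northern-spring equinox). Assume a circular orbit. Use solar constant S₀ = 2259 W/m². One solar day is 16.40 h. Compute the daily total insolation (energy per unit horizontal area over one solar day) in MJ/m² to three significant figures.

Solar declination: sin δ = sin ε · sin λ_s = sin 63.80° × sin 0.0° = 0.00000, so δ = +0.000°.
cos H₀ = −tan(+61.9°) tan(+0.000°) = -0.0000, H₀ = 1.5708 rad.
Bracket: H₀ sin φ sin δ + cos φ cos δ sin H₀ = 1.5708×0.88213×0.00000 + 0.47101×1.00000×1.00000 = 0.000000 + 0.471010 = 0.471010.
Q̄ = (S₀/π) × [bracket] = (2259/π) × 0.471010 = 338.69 W/m².
Daily total = Q̄ × 16.40 h × 3600 s/h = 338.69 × 16.40 × 3600 / 10⁶ = 20.00 MJ/m².

20.0 MJ/m²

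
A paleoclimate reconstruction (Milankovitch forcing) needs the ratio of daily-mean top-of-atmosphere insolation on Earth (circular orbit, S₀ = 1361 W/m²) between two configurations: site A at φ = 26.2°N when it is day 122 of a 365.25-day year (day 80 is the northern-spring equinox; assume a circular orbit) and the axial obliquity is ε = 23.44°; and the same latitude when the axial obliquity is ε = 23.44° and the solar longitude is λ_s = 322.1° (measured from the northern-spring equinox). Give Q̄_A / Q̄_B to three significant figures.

Q̄_A / Q̄_B ≈ 1.49

— Configuration A (φ=+26.2°):
Solar longitude: λ_s = 360° × (122 − 80)/365.25 = 41.396°.
sin δ = sin 23.44° × sin 41.396° = 0.26304, so δ = +15.251°.
cos H₀ = −tan(+26.2°) tan(+15.251°) = -0.1342, H₀ = 1.7054 rad.
Bracket: H₀ sin φ sin δ + cos φ cos δ sin H₀ = 1.7054×0.44151×0.26304 + 0.89726×0.96478×0.99096 = 0.198056 + 0.857833 = 1.055889.
Q̄ = (S₀/π) × [bracket] = (1361/π) × 1.055889 = 457.43 W/m².
— Configuration B (φ=+26.2°):
Solar declination: sin δ = sin ε · sin λ_s = sin 23.44° × sin 322.1° = -0.24436, so δ = -14.144°.
cos H₀ = −tan(+26.2°) tan(-14.144°) = 0.1240, H₀ = 1.4465 rad.
Bracket: H₀ sin φ sin δ + cos φ cos δ sin H₀ = 1.4465×0.44151×-0.24436 + 0.89726×0.96969×0.99228 = -0.156059 + 0.863347 = 0.707288.
Q̄ = (S₀/π) × [bracket] = (1361/π) × 0.707288 = 306.41 W/m².
Ratio Q̄_A / Q̄_B = 457.43 / 306.41 = 1.493.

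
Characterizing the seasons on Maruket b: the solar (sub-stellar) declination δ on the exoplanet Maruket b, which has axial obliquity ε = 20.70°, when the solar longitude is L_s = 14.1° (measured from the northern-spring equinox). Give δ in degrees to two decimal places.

δ = +4.94°

sin δ = sin ε · sin L_s = sin 20.70° × sin 14.1° = 0.086112.
δ = arcsin(0.086112) = +4.94°.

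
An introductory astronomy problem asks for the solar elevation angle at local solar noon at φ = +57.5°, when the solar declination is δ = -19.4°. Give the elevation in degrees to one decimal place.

At local noon the hour angle is zero, so the zenith angle equals |φ − δ| = |+57.5° − (-19.400°)| = 76.900°.
Elevation = 90° − 76.900° = 13.1°.

13.1°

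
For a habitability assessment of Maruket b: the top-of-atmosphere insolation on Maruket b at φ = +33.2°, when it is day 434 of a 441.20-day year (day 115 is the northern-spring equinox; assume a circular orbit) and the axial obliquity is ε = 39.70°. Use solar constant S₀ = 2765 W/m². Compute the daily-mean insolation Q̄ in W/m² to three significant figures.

Q̄ ≈ 178 W/m²

Solar longitude: λ_s = 360° × (434 − 115)/441.20 = 260.290°.
sin δ = sin 39.70° × sin 260.290° = -0.62962, so δ = -39.022°.
cos H₀ = −tan(+33.2°) tan(-39.022°) = 0.5303, H₀ = 1.0118 rad.
Bracket: H₀ sin φ sin δ + cos φ cos δ sin H₀ = 1.0118×0.54756×-0.62962 + 0.83676×0.77691×0.84780 = -0.348823 + 0.551144 = 0.202321.
Q̄ = (S₀/π) × [bracket] = (2765/π) × 0.202321 = 178.1 W/m².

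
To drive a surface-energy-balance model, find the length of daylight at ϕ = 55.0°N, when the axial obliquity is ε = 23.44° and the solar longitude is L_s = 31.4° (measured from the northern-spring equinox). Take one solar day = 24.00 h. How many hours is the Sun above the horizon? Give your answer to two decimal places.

14.35 h

Solar declination: sin δ = sin ε · sin L_s = sin 23.44° × sin 31.4° = 0.20725, so δ = +11.961°.
cos h₀ = −tan ϕ · tan δ = −tan(+55.0°) × tan(+11.961°) = -0.3026, so h₀ = 1.8782 rad = 107.61°.
Daylight = 2h₀/(2π) × 24.00 h = (1.8782/π) × 24.00 = 14.35 h.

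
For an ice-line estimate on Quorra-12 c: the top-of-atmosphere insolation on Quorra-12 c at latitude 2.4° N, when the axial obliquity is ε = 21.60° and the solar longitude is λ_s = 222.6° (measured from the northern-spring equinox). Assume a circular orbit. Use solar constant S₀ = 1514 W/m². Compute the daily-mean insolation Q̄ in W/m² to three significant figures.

Q̄ ≈ 458 W/m²

Solar declination: sin δ = sin ε · sin λ_s = sin 21.60° × sin 222.6° = -0.24917, so δ = -14.429°.
cos H₀ = −tan(+2.4°) tan(-14.429°) = 0.0108, H₀ = 1.5600 rad.
Bracket: H₀ sin φ sin δ + cos φ cos δ sin H₀ = 1.5600×0.04188×-0.24917 + 0.99912×0.96846×0.99994 = -0.016279 + 0.967550 = 0.951271.
Q̄ = (S₀/π) × [bracket] = (1514/π) × 0.951271 = 458.4 W/m².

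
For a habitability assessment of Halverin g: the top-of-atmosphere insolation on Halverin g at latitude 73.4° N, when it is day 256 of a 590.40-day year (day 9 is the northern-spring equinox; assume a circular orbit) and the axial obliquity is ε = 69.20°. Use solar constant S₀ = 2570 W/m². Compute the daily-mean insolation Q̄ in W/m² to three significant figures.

Q̄ ≈ 1.13e+03 W/m²

Solar longitude: λ_s = 360° × (256 − 9)/590.40 = 150.610°.
sin δ = sin 69.20° × sin 150.610° = 0.45877, so δ = +27.308°.
cos H₀ = −tan(+73.4°) tan(+27.308°) = -1.7319 ≤ −1 ⇒ polar day, H₀ = π.
Bracket: H₀ sin φ sin δ + cos φ cos δ sin H₀ = 3.1416×0.95832×0.45877 + 0.28569×0.88855×0.00000 = 1.381200 + 0.000000 = 1.381200.
Q̄ = (S₀/π) × [bracket] = (2570/π) × 1.381200 = 1130 W/m².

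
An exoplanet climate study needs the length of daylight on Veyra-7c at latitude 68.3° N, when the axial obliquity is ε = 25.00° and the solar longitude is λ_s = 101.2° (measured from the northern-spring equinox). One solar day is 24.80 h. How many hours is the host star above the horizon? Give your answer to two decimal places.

24.80 h

Solar declination: sin δ = sin ε · sin λ_s = sin 25.00° × sin 101.2° = 0.41457, so δ = +24.492°.
Sunrise equation: cos H₀ = −tan φ · tan δ = -1.1448 ≤ −1, so the host star never sets (polar day) and H₀ = π.
Daylight = 2H₀/(2π) × 24.80 h = (3.1416/π) × 24.80 = 24.80 h.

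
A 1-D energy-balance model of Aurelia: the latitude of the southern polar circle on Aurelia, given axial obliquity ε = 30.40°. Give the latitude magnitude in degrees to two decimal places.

The polar circle is the lowest latitude that experiences at least one full rotation of continuous darkness at the northern-summer solstice; it lies at |ϕ| = 90° − ε = 90° − 30.40° = 59.60°.

59.60°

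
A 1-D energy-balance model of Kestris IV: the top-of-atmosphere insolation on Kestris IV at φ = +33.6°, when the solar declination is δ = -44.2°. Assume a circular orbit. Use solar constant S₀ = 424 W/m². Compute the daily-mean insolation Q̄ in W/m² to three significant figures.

cos H₀ = −tan(+33.6°) tan(-44.200°) = 0.6461, H₀ = 0.8683 rad.
Bracket: H₀ sin φ sin δ + cos φ cos δ sin H₀ = 0.8683×0.55339×-0.69717 + 0.83292×0.71691×0.76325 = -0.334996 + 0.455758 = 0.120762.
Q̄ = (S₀/π) × [bracket] = (424/π) × 0.120762 = 16.30 W/m².

Q̄ ≈ 16.3 W/m²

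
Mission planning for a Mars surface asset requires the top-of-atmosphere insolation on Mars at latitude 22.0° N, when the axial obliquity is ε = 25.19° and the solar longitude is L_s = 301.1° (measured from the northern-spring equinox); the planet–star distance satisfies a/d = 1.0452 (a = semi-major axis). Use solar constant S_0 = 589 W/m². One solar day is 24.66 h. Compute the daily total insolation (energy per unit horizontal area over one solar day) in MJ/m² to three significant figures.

12.0 MJ/m²

Solar declination: sin δ = sin ε · sin L_s = sin 25.19° × sin 301.1° = -0.36445, so δ = -21.373°.
cos h₀ = −tan(+22.0°) tan(-21.373°) = 0.1581, h₀ = 1.4120 rad.
Bracket: h₀ sin ϕ sin δ + cos ϕ cos δ sin h₀ = 1.4120×0.37461×-0.36445 + 0.92718×0.93122×0.98742 = -0.192776 + 0.852547 = 0.659771.
Inverse-square distance factor (a/d)² = 1.0452² = 1.092443.
Q̄ = (S_0/π) × 1.092443 × [bracket] = (589/π) × 1.092443 × 0.659771 = 135.13 W/m².
Daily total = Q̄ × 24.66 h × 3600 s/h = 135.13 × 24.66 × 3600 / 10⁶ = 12.00 MJ/m².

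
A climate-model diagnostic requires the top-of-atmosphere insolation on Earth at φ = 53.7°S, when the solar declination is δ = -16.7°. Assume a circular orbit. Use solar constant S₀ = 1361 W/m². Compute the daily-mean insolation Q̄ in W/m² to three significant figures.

Q̄ ≈ 424 W/m²

cos H₀ = −tan(-53.7°) tan(-16.700°) = -0.4084, H₀ = 1.9915 rad.
Bracket: H₀ sin φ sin δ + cos φ cos δ sin H₀ = 1.9915×-0.80593×-0.28736 + 0.59201×0.95782×0.91279 = 0.461216 + 0.517588 = 0.978804.
Q̄ = (S₀/π) × [bracket] = (1361/π) × 0.978804 = 424.0 W/m².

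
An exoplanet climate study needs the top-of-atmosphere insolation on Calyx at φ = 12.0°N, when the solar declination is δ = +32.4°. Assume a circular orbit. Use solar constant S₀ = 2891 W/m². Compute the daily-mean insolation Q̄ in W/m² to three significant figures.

Q̄ ≈ 928 W/m²

cos H₀ = −tan(+12.0°) tan(+32.400°) = -0.1349, H₀ = 1.7061 rad.
Bracket: H₀ sin φ sin δ + cos φ cos δ sin H₀ = 1.7061×0.20791×0.53583 + 0.97815×0.84433×0.99086 = 0.190067 + 0.818333 = 1.008400.
Q̄ = (S₀/π) × [bracket] = (2891/π) × 1.008400 = 928.0 W/m².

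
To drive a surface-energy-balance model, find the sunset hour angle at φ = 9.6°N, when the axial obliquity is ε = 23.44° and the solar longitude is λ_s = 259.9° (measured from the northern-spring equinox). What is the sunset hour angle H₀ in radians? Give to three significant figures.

H₀ = 1.50 rad

Solar declination: sin δ = sin ε · sin λ_s = sin 23.44° × sin 259.9° = -0.39162, so δ = -23.056°.
cos H₀ = −tan φ · tan δ = −tan(+9.6°) × tan(-23.056°) = 0.0720, so H₀ = 1.4987 rad = 85.87°.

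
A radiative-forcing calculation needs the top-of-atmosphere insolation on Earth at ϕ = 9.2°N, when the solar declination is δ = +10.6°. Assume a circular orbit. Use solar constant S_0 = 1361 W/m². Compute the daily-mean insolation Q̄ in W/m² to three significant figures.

Q̄ ≈ 441 W/m²

cos h₀ = −tan(+9.2°) tan(+10.600°) = -0.0303, h₀ = 1.6011 rad.
Bracket: h₀ sin ϕ sin δ + cos ϕ cos δ sin h₀ = 1.6011×0.15988×0.18395 + 0.98714×0.98294×0.99954 = 0.047088 + 0.969853 = 1.016941.
Q̄ = (S_0/π) × [bracket] = (1361/π) × 1.016941 = 440.6 W/m².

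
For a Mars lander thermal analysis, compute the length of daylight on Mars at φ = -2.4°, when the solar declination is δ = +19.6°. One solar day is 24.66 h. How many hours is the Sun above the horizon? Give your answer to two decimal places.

12.21 h

cos H₀ = −tan φ · tan δ = −tan(-2.4°) × tan(+19.600°) = 0.0149, so H₀ = 1.5559 rad = 89.14°.
Daylight = 2H₀/(2π) × 24.66 h = (1.5559/π) × 24.66 = 12.21 h.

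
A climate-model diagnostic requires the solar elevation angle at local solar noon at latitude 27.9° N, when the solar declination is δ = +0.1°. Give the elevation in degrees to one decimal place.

62.2°

At local noon the hour angle is zero, so the zenith angle equals |φ − δ| = |+27.9° − (+0.100°)| = 27.800°.
Elevation = 90° − 27.800° = 62.2°.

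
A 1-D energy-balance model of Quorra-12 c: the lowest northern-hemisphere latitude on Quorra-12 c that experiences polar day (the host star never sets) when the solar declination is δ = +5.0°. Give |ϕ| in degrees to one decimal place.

|ϕ| = 85.0°

Polar day requires cos h₀ = −tan ϕ tan δ ≤ −1, i.e. tan ϕ tan δ ≥ 1.
The boundary is |tan ϕ| · |tan δ| = 1, so |ϕ| = 90° − |δ| = 90° − 5.0° = 85.0° in the northern hemisphere.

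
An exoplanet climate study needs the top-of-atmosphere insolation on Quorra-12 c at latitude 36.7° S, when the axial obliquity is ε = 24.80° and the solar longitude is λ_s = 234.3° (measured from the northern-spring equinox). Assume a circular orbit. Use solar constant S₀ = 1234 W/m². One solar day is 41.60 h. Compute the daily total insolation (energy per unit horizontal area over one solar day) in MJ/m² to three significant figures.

Solar declination: sin δ = sin ε · sin λ_s = sin 24.80° × sin 234.3° = -0.34063, so δ = -19.915°.
cos H₀ = −tan(-36.7°) tan(-19.915°) = -0.2700, H₀ = 1.8442 rad.
Bracket: H₀ sin φ sin δ + cos φ cos δ sin H₀ = 1.8442×-0.59763×-0.34063 + 0.80178×0.94020×0.96285 = 0.375425 + 0.725829 = 1.101254.
Q̄ = (S₀/π) × [bracket] = (1234/π) × 1.101254 = 432.57 W/m².
Daily total = Q̄ × 41.60 h × 3600 s/h = 432.57 × 41.60 × 3600 / 10⁶ = 64.78 MJ/m².

64.8 MJ/m²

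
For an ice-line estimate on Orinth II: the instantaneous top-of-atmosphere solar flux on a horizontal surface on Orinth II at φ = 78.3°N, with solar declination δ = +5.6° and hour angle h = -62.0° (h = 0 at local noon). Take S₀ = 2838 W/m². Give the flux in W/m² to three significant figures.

cos θ_z = sin φ sin δ + cos φ cos δ cos h = 0.095555 + 0.094749 = 0.190304.
Flux = S₀ · cos θ_z = 2838 × 0.190304 = 540.1 W/m².

540 W/m²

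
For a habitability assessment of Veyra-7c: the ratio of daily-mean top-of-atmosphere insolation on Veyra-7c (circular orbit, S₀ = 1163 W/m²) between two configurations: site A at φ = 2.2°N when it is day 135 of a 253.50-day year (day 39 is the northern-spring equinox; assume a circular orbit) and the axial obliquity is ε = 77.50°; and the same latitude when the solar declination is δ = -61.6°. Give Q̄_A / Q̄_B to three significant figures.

Q̄_A / Q̄_B ≈ 1.84

— Configuration A (φ=+2.2°):
Solar longitude: λ_s = 360° × (135 − 39)/253.50 = 136.331°.
sin δ = sin 77.50° × sin 136.331° = 0.67412, so δ = +42.386°.
cos H₀ = −tan(+2.2°) tan(+42.386°) = -0.0351, H₀ = 1.6059 rad.
Bracket: H₀ sin φ sin δ + cos φ cos δ sin H₀ = 1.6059×0.03839×0.67412 + 0.99926×0.73862×0.99939 = 0.041560 + 0.737623 = 0.779183.
Q̄ = (S₀/π) × [bracket] = (1163/π) × 0.779183 = 288.45 W/m².
— Configuration B (φ=+2.2°):
cos H₀ = −tan(+2.2°) tan(-61.600°) = 0.0710, H₀ = 1.4997 rad.
Bracket: H₀ sin φ sin δ + cos φ cos δ sin H₀ = 1.4997×0.03839×-0.87965 + 0.99926×0.47562×0.99747 = -0.050645 + 0.474066 = 0.423421.
Q̄ = (S₀/π) × [bracket] = (1163/π) × 0.423421 = 156.75 W/m².
Ratio Q̄_A / Q̄_B = 288.45 / 156.75 = 1.840.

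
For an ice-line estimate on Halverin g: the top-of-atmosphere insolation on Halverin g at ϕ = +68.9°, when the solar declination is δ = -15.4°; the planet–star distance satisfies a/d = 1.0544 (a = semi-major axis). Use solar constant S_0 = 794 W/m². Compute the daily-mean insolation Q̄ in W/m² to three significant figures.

cos h₀ = −tan(+68.9°) tan(-15.400°) = 0.7138, h₀ = 0.7758 rad.
Bracket: h₀ sin ϕ sin δ + cos ϕ cos δ sin h₀ = 0.7758×0.93295×-0.26556 + 0.36000×0.96410×0.70031 = -0.192208 + 0.243061 = 0.050853.
Inverse-square distance factor (a/d)² = 1.0544² = 1.111759.
Q̄ = (S_0/π) × 1.111759 × [bracket] = (794/π) × 1.111759 × 0.050853 = 14.29 W/m².

Q̄ ≈ 14.3 W/m²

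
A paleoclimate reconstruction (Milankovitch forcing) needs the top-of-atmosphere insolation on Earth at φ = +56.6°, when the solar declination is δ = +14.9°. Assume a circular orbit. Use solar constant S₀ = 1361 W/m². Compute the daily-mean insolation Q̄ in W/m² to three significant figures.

Q̄ ≈ 396 W/m²

cos H₀ = −tan(+56.6°) tan(+14.900°) = -0.4035, H₀ = 1.9862 rad.
Bracket: H₀ sin φ sin δ + cos φ cos δ sin H₀ = 1.9862×0.83485×0.25713 + 0.55048×0.96638×0.91497 = 0.426368 + 0.486739 = 0.913107.
Q̄ = (S₀/π) × [bracket] = (1361/π) × 0.913107 = 395.6 W/m².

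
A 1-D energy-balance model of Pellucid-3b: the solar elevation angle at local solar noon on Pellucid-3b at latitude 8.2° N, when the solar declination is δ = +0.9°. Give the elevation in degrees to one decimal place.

82.7°

At local noon the hour angle is zero, so the zenith angle equals |φ − δ| = |+8.2° − (+0.900°)| = 7.300°.
Elevation = 90° − 7.300° = 82.7°.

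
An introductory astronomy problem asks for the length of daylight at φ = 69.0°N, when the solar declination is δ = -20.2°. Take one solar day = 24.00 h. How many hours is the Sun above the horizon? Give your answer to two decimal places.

cos H₀ = −tan φ · tan δ = −tan(+69.0°) × tan(-20.200°) = 0.9585, so H₀ = 0.2892 rad = 16.57°.
Daylight = 2H₀/(2π) × 24.00 h = (0.2892/π) × 24.00 = 2.21 h.

2.21 h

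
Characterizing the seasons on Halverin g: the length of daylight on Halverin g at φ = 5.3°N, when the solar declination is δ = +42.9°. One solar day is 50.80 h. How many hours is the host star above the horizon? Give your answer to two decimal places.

26.80 h

cos H₀ = −tan φ · tan δ = −tan(+5.3°) × tan(+42.900°) = -0.0862, so H₀ = 1.6571 rad = 94.95°.
Daylight = 2H₀/(2π) × 50.80 h = (1.6571/π) × 50.80 = 26.80 h.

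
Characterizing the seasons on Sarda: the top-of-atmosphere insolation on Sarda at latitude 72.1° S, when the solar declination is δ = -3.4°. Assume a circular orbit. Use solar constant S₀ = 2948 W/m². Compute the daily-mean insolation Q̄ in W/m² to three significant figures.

Q̄ ≈ 376 W/m²

cos H₀ = −tan(-72.1°) tan(-3.400°) = -0.1839, H₀ = 1.7558 rad.
Bracket: H₀ sin φ sin δ + cos φ cos δ sin H₀ = 1.7558×-0.95159×-0.05931 + 0.30736×0.99824×0.98294 = 0.099095 + 0.301585 = 0.400680.
Q̄ = (S₀/π) × [bracket] = (2948/π) × 0.400680 = 376.0 W/m².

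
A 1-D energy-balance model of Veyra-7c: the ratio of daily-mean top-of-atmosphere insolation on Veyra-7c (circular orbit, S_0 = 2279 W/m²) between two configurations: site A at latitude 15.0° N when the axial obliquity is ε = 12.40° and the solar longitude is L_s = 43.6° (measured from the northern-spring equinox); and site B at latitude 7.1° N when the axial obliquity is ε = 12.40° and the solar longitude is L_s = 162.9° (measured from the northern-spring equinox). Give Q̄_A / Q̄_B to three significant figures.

Q̄_A / Q̄_B ≈ 1.01

— Configuration A (ϕ=+15.0°):
Solar declination: sin δ = sin ε · sin L_s = sin 12.40° × sin 43.6° = 0.14809, so δ = +8.516°.
cos h₀ = −tan(+15.0°) tan(+8.516°) = -0.0401, h₀ = 1.6109 rad.
Bracket: h₀ sin ϕ sin δ + cos ϕ cos δ sin h₀ = 1.6109×0.25882×0.14809 + 0.96593×0.98897×0.99919 = 0.061744 + 0.954502 = 1.016246.
Q̄ = (S_0/π) × [bracket] = (2279/π) × 1.016246 = 737.21 W/m².
— Configuration B (ϕ=+7.1°):
Solar declination: sin δ = sin ε · sin L_s = sin 12.40° × sin 162.9° = 0.06314, so δ = +3.620°.
cos h₀ = −tan(+7.1°) tan(+3.620°) = -0.0079, h₀ = 1.5787 rad.
Bracket: h₀ sin ϕ sin δ + cos ϕ cos δ sin h₀ = 1.5787×0.12360×0.06314 + 0.99233×0.99800×0.99997 = 0.012320 + 0.990316 = 1.002636.
Q̄ = (S_0/π) × [bracket] = (2279/π) × 1.002636 = 727.34 W/m².
Ratio Q̄_A / Q̄_B = 737.21 / 727.34 = 1.014.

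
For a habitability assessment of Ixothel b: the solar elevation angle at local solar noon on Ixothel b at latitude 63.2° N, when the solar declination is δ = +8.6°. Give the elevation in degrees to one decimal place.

35.4°

At local noon the hour angle is zero, so the zenith angle equals |φ − δ| = |+63.2° − (+8.600°)| = 54.600°.
Elevation = 90° − 54.600° = 35.4°.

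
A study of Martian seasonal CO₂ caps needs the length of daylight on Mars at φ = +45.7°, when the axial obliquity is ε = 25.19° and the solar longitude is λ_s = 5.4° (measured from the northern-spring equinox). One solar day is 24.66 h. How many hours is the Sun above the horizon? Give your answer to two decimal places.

Solar declination: sin δ = sin ε · sin λ_s = sin 25.19° × sin 5.4° = 0.04005, so δ = +2.296°.
cos H₀ = −tan φ · tan δ = −tan(+45.7°) × tan(+2.296°) = -0.0411, so H₀ = 1.6119 rad = 92.35°.
Daylight = 2H₀/(2π) × 24.66 h = (1.6119/π) × 24.66 = 12.65 h.

12.65 h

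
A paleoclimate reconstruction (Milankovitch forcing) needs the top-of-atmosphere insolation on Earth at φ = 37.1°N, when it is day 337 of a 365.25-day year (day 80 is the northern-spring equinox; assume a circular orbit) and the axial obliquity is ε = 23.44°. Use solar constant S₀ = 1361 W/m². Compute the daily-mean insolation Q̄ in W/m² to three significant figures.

Solar longitude: λ_s = 360° × (337 − 80)/365.25 = 253.306°.
sin δ = sin 23.44° × sin 253.306° = -0.38102, so δ = -22.397°.
cos H₀ = −tan(+37.1°) tan(-22.397°) = 0.3117, H₀ = 1.2538 rad.
Bracket: H₀ sin φ sin δ + cos φ cos δ sin H₀ = 1.2538×0.60321×-0.38102 + 0.79758×0.92457×0.95019 = -0.288167 + 0.700688 = 0.412521.
Q̄ = (S₀/π) × [bracket] = (1361/π) × 0.412521 = 178.7 W/m².

Q̄ ≈ 179 W/m²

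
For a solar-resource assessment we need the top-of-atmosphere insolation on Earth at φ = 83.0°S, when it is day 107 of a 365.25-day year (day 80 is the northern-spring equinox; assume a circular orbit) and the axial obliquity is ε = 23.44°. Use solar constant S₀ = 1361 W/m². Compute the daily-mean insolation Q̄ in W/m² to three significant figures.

Q̄ ≈ 0.00 W/m²

Solar longitude: λ_s = 360° × (107 − 80)/365.25 = 26.612°.
sin δ = sin 23.44° × sin 26.612° = 0.17819, so δ = +10.264°.
cos H₀ = −tan(-83.0°) tan(+10.264°) = 1.4748 ≥ 1 ⇒ polar night, H₀ = 0 and Q̄ = 0.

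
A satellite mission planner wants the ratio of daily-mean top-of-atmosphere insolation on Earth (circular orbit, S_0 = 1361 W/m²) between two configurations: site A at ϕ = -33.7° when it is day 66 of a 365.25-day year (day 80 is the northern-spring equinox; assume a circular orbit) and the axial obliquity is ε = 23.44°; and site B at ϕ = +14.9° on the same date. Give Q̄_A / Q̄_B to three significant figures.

— Configuration A (ϕ=-33.7°):
Solar longitude: L_s = 360° × (66 − 80)/365.25 = -13.799°, i.e. -13.799° + 360° = 346.201°.
sin δ = sin 23.44° × sin 346.201° = -0.09488, so δ = -5.444°.
cos h₀ = −tan(-33.7°) tan(-5.444°) = -0.0636, h₀ = 1.6344 rad.
Bracket: h₀ sin ϕ sin δ + cos ϕ cos δ sin h₀ = 1.6344×-0.55484×-0.09488 + 0.83195×0.99549×0.99798 = 0.086040 + 0.826525 = 0.912565.
Q̄ = (S_0/π) × [bracket] = (1361/π) × 0.912565 = 395.34 W/m².
— Configuration B (ϕ=+14.9°):
cos h₀ = −tan(+14.9°) tan(-5.444°) = 0.0254, h₀ = 1.5454 rad.
Bracket: h₀ sin ϕ sin δ + cos ϕ cos δ sin h₀ = 1.5454×0.25713×-0.09488 + 0.96638×0.99549×0.99968 = -0.037702 + 0.961714 = 0.924012.
Q̄ = (S_0/π) × [bracket] = (1361/π) × 0.924012 = 400.30 W/m².
Ratio Q̄_A / Q̄_B = 395.34 / 400.30 = 0.9876.

Q̄_A / Q̄_B ≈ 0.988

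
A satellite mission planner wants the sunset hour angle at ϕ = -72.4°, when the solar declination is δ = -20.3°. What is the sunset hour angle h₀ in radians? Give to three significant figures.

Sunrise equation: cos h₀ = −tan ϕ · tan δ = -1.1661 ≤ −1, so the Sun never sets (polar day) and h₀ = π.

h₀ = 3.14 rad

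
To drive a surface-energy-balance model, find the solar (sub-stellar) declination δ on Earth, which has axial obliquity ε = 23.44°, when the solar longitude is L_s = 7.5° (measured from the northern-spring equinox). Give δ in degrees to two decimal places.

sin δ = sin ε · sin L_s = sin 23.44° × sin 7.5° = 0.051922.
δ = arcsin(0.051922) = +2.98°.

δ = +2.98°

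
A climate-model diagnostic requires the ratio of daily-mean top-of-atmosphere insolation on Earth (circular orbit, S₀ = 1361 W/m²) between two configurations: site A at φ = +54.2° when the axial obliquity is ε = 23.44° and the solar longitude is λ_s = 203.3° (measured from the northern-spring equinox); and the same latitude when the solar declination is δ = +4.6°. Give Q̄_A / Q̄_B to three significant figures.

Q̄_A / Q̄_B ≈ 0.568

— Configuration A (φ=+54.2°):
Solar declination: sin δ = sin ε · sin λ_s = sin 23.44° × sin 203.3° = -0.15734, so δ = -9.053°.
cos H₀ = −tan(+54.2°) tan(-9.053°) = 0.2209, H₀ = 1.3480 rad.
Bracket: H₀ sin φ sin δ + cos φ cos δ sin H₀ = 1.3480×0.81106×-0.15734 + 0.58496×0.98754×0.97529 = -0.172021 + 0.563397 = 0.391376.
Q̄ = (S₀/π) × [bracket] = (1361/π) × 0.391376 = 169.55 W/m².
— Configuration B (φ=+54.2°):
cos H₀ = −tan(+54.2°) tan(+4.600°) = -0.1116, H₀ = 1.6826 rad.
Bracket: H₀ sin φ sin δ + cos φ cos δ sin H₀ = 1.6826×0.81106×0.08020 + 0.58496×0.99678×0.99376 = 0.109448 + 0.579438 = 0.688886.
Q̄ = (S₀/π) × [bracket] = (1361/π) × 0.688886 = 298.44 W/m².
Ratio Q̄_A / Q̄_B = 169.55 / 298.44 = 0.5681.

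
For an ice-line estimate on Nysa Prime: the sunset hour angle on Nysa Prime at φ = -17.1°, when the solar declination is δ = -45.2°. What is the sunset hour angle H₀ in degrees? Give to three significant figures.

cos H₀ = −tan φ · tan δ = −tan(-17.1°) × tan(-45.200°) = -0.3098, so H₀ = 1.8858 rad = 108.05°.

H₀ = 108°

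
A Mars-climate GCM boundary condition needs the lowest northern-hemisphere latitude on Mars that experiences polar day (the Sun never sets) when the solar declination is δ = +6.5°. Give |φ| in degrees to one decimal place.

|φ| = 83.5°

Polar day requires cos H₀ = −tan φ tan δ ≤ −1, i.e. tan φ tan δ ≥ 1.
The boundary is |tan φ| · |tan δ| = 1, so |φ| = 90° − |δ| = 90° − 6.5° = 83.5° in the northern hemisphere.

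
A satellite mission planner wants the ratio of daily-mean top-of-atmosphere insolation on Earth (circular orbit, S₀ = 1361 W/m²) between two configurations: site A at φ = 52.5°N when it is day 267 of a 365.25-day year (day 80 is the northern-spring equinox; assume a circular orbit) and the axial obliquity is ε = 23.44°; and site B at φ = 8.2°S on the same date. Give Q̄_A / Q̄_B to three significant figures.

— Configuration A (φ=+52.5°):
Solar longitude: λ_s = 360° × (267 − 80)/365.25 = 184.312°.
sin δ = sin 23.44° × sin 184.312° = -0.02991, so δ = -1.714°.
cos H₀ = −tan(+52.5°) tan(-1.714°) = 0.0390, H₀ = 1.5318 rad.
Bracket: H₀ sin φ sin δ + cos φ cos δ sin H₀ = 1.5318×0.79335×-0.02991 + 0.60876×0.99955×0.99924 = -0.036348 + 0.608024 = 0.571676.
Q̄ = (S₀/π) × [bracket] = (1361/π) × 0.571676 = 247.66 W/m².
— Configuration B (φ=-8.2°):
cos H₀ = −tan(-8.2°) tan(-1.714°) = -0.0043, H₀ = 1.5751 rad.
Bracket: H₀ sin φ sin δ + cos φ cos δ sin H₀ = 1.5751×-0.14263×-0.02991 + 0.98978×0.99955×0.99999 = 0.006719 + 0.989325 = 0.996044.
Q̄ = (S₀/π) × [bracket] = (1361/π) × 0.996044 = 431.51 W/m².
Ratio Q̄_A / Q̄_B = 247.66 / 431.51 = 0.5739.

Q̄_A / Q̄_B ≈ 0.574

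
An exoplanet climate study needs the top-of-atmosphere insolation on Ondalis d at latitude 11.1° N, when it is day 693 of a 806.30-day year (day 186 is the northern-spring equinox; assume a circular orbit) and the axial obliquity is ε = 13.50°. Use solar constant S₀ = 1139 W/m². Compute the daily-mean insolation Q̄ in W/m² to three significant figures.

Solar longitude: λ_s = 360° × (693 − 186)/806.30 = 226.367°.
sin δ = sin 13.50° × sin 226.367° = -0.16896, so δ = -9.728°.
cos H₀ = −tan(+11.1°) tan(-9.728°) = 0.0336, H₀ = 1.5372 rad.
Bracket: H₀ sin φ sin δ + cos φ cos δ sin H₀ = 1.5372×0.19252×-0.16896 + 0.98129×0.98562×0.99943 = -0.050002 + 0.966628 = 0.916626.
Q̄ = (S₀/π) × [bracket] = (1139/π) × 0.916626 = 332.3 W/m².

Q̄ ≈ 332 W/m²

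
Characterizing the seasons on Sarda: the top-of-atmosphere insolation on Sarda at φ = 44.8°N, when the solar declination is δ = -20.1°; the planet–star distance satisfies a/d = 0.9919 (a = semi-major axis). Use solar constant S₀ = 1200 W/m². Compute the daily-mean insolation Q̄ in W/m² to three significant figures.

cos H₀ = −tan(+44.8°) tan(-20.100°) = 0.3634, H₀ = 1.1989 rad.
Bracket: H₀ sin φ sin δ + cos φ cos δ sin H₀ = 1.1989×0.70463×-0.34366 + 0.70957×0.93909×0.93163 = -0.290317 + 0.620792 = 0.330475.
Inverse-square distance factor (a/d)² = 0.9919² = 0.983866.
Q̄ = (S₀/π) × 0.983866 × [bracket] = (1200/π) × 0.983866 × 0.330475 = 124.2 W/m².

Q̄ ≈ 124 W/m²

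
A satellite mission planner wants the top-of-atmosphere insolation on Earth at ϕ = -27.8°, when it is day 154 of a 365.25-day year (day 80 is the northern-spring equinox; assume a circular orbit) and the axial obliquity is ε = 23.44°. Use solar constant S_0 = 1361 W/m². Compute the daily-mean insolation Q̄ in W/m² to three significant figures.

Q̄ ≈ 242 W/m²

Solar longitude: L_s = 360° × (154 − 80)/365.25 = 72.936°.
sin δ = sin 23.44° × sin 72.936° = 0.38028, so δ = +22.351°.
cos h₀ = −tan(-27.8°) tan(+22.351°) = 0.2168, h₀ = 1.3523 rad.
Bracket: h₀ sin ϕ sin δ + cos ϕ cos δ sin h₀ = 1.3523×-0.46639×0.38028 + 0.88458×0.92487×0.97622 = -0.239842 + 0.798667 = 0.558825.
Q̄ = (S_0/π) × [bracket] = (1361/π) × 0.558825 = 242.1 W/m².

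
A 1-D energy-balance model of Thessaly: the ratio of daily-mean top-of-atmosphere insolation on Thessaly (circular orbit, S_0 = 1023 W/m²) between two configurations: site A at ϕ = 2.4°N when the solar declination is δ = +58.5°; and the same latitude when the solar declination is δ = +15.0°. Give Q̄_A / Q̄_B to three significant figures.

— Configuration A (ϕ=+2.4°):
cos h₀ = −tan(+2.4°) tan(+58.500°) = -0.0684, h₀ = 1.6392 rad.
Bracket: h₀ sin ϕ sin δ + cos ϕ cos δ sin h₀ = 1.6392×0.04188×0.85264 + 0.99912×0.52250×0.99766 = 0.058533 + 0.520819 = 0.579352.
Q̄ = (S_0/π) × [bracket] = (1023/π) × 0.579352 = 188.65 W/m².
— Configuration B (ϕ=+2.4°):
cos h₀ = −tan(+2.4°) tan(+15.000°) = -0.0112, h₀ = 1.5820 rad.
Bracket: h₀ sin ϕ sin δ + cos ϕ cos δ sin h₀ = 1.5820×0.04188×0.25882 + 0.99912×0.96593×0.99994 = 0.017148 + 0.965022 = 0.982170.
Q̄ = (S_0/π) × [bracket] = (1023/π) × 0.982170 = 319.83 W/m².
Ratio Q̄_A / Q̄_B = 188.65 / 319.83 = 0.5898.

Q̄_A / Q̄_B ≈ 0.590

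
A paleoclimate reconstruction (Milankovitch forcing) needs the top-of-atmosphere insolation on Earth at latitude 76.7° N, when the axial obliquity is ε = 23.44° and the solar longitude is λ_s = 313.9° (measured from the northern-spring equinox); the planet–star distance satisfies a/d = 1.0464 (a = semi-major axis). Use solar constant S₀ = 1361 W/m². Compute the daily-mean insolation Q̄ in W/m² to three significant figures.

Q̄ ≈ 0.00 W/m²

Solar declination: sin δ = sin ε · sin λ_s = sin 23.44° × sin 313.9° = -0.28663, so δ = -16.656°.
cos H₀ = −tan(+76.7°) tan(-16.656°) = 1.2656 ≥ 1 ⇒ polar night, H₀ = 0 and Q̄ = 0.
Inverse-square distance factor (a/d)² = 1.0464² = 1.094953.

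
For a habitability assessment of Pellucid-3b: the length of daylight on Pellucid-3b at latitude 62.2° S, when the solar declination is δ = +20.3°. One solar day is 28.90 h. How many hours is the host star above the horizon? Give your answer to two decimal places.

cos h₀ = −tan ϕ · tan δ = −tan(-62.2°) × tan(+20.300°) = 0.7016, so h₀ = 0.7932 rad = 45.44°.
Daylight = 2h₀/(2π) × 28.90 h = (0.7932/π) × 28.90 = 7.30 h.

7.30 h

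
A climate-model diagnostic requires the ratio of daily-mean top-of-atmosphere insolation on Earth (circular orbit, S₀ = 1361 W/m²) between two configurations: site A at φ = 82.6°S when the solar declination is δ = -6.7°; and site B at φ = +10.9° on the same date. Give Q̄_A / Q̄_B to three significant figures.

Q̄_A / Q̄_B ≈ 0.390

— Configuration A (φ=-82.6°):
cos H₀ = −tan(-82.6°) tan(-6.700°) = -0.9045, H₀ = 2.7010 rad.
Bracket: H₀ sin φ sin δ + cos φ cos δ sin H₀ = 2.7010×-0.99167×-0.11667 + 0.12880×0.99317×0.42649 = 0.312501 + 0.054557 = 0.367058.
Q̄ = (S₀/π) × [bracket] = (1361/π) × 0.367058 = 159.02 W/m².
— Configuration B (φ=+10.9°):
cos H₀ = −tan(+10.9°) tan(-6.700°) = 0.0226, H₀ = 1.5482 rad.
Bracket: H₀ sin φ sin δ + cos φ cos δ sin H₀ = 1.5482×0.18910×-0.11667 + 0.98196×0.99317×0.99974 = -0.034157 + 0.975000 = 0.940843.
Q̄ = (S₀/π) × [bracket] = (1361/π) × 0.940843 = 407.59 W/m².
Ratio Q̄_A / Q̄_B = 159.02 / 407.59 = 0.3901.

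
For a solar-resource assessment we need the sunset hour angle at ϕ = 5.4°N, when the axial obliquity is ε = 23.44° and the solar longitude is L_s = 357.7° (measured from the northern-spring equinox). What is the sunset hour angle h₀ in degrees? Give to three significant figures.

Solar declination: sin δ = sin ε · sin L_s = sin 23.44° × sin 357.7° = -0.01596, so δ = -0.915°.
cos h₀ = −tan ϕ · tan δ = −tan(+5.4°) × tan(-0.915°) = 0.0015, so h₀ = 1.5693 rad = 89.91°.

h₀ = 89.9°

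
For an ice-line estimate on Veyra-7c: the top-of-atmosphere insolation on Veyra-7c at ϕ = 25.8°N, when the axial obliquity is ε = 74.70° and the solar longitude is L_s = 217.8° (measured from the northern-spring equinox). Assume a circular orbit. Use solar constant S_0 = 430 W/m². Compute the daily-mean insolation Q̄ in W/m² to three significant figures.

Q̄ ≈ 50.4 W/m²

Solar declination: sin δ = sin ε · sin L_s = sin 74.70° × sin 217.8° = -0.59118, so δ = -36.241°.
cos h₀ = −tan(+25.8°) tan(-36.241°) = 0.3543, h₀ = 1.2086 rad.
Bracket: h₀ sin ϕ sin δ + cos ϕ cos δ sin h₀ = 1.2086×0.43523×-0.59118 + 0.90032×0.80654×0.93512 = -0.310972 + 0.679032 = 0.368060.
Q̄ = (S_0/π) × [bracket] = (430/π) × 0.368060 = 50.38 W/m².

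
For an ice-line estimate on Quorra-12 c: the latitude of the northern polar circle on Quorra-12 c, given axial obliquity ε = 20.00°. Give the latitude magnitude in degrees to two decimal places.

70.00°

The polar circle is the lowest latitude that experiences at least one full rotation of continuous daylight at the northern-summer solstice; it lies at |ϕ| = 90° − ε = 90° − 20.00° = 70.00°.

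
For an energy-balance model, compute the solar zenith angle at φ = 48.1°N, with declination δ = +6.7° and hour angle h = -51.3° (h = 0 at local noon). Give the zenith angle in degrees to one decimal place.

θ_z = 59.9°

cos θ_z = sin φ sin δ + cos φ cos δ cos h = 0.086839 + 0.414706 = 0.501545.
θ_z = arccos(0.501545) = 59.9°.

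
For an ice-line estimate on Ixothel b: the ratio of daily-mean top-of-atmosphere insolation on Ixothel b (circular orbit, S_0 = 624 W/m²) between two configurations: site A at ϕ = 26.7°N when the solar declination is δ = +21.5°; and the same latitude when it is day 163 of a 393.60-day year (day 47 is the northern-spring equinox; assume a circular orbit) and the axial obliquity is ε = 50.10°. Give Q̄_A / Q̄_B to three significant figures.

Q̄_A / Q̄_B ≈ 0.909

— Configuration A (ϕ=+26.7°):
cos h₀ = −tan(+26.7°) tan(+21.500°) = -0.1981, h₀ = 1.7702 rad.
Bracket: h₀ sin ϕ sin δ + cos ϕ cos δ sin h₀ = 1.7702×0.44932×0.36650 + 0.89337×0.93042×0.98018 = 0.291509 + 0.814735 = 1.106244.
Q̄ = (S_0/π) × [bracket] = (624/π) × 1.106244 = 219.73 W/m².
— Configuration B (ϕ=+26.7°):
Solar longitude: L_s = 360° × (163 − 47)/393.60 = 106.098°.
sin δ = sin 50.10° × sin 106.098° = 0.73709, so δ = +47.484°.
cos h₀ = −tan(+26.7°) tan(+47.484°) = -0.5486, h₀ = 2.1514 rad.
Bracket: h₀ sin ϕ sin δ + cos ϕ cos δ sin h₀ = 2.1514×0.44932×0.73709 + 0.89337×0.67580×0.83611 = 0.712521 + 0.504793 = 1.217314.
Q̄ = (S_0/π) × [bracket] = (624/π) × 1.217314 = 241.79 W/m².
Ratio Q̄_A / Q̄_B = 219.73 / 241.79 = 0.9088.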